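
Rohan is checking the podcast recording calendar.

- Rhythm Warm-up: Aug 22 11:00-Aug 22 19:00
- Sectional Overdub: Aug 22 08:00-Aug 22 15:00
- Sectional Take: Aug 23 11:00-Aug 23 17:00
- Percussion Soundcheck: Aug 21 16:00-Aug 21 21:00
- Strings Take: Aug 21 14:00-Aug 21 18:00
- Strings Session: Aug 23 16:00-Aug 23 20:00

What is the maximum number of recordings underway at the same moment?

2

Sweep the timeline, counting +1 at each start and −1 at each end (ends before starts at a tie):
Aug 21 14:00 start Strings Take → 1
Aug 21 16:00 start Percussion Soundcheck → 2
Aug 21 18:00 end Strings Take → 1
Aug 21 21:00 end Percussion Soundcheck → 0
Aug 22 08:00 start Sectional Overdub → 1
Aug 22 11:00 start Rhythm Warm-up → 2
Aug 22 15:00 end Sectional Overdub → 1
Aug 22 19:00 end Rhythm Warm-up → 0
Aug 23 11:00 start Sectional Take → 1
Aug 23 16:00 start Strings Session → 2
Aug 23 17:00 end Sectional Take → 1
Aug 23 20:00 end Strings Session → 0
Peak is 2, at Aug 21 16:00 (Percussion Soundcheck, Strings Take).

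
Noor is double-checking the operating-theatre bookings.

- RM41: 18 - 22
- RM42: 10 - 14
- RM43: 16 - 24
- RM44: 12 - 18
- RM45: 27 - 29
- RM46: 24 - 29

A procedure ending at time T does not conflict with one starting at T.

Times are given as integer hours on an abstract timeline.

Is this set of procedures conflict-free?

No

Check each pair: they overlap iff neither finishes before the other starts.
Sorted by start: RM42, RM44, RM43, RM41, RM46, RM45.
RM44 starts before RM42 ends → RM42 and RM44 overlap.
That's a conflict, so the schedule is not conflict-free.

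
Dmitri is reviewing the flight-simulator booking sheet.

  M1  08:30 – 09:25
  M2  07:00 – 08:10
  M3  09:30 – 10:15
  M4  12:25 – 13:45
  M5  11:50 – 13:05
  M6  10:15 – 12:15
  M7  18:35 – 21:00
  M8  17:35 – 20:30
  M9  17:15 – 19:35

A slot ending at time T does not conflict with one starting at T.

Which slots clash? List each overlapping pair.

M4 & M5, M5 & M6, M7 & M8, M7 & M9, M8 & M9

Sorted by start: M2, M1, M3, M6, M5, M4, M9, M8, M7.
M1 starts after M2 ends, so nothing later overlaps M2 either.
M3 starts after M1 ends, so nothing later overlaps M1 either.
M6 starts exactly when M3 ends (back-to-back, no overlap), so nothing later overlaps M3 either.
M5 starts before M6 ends → M6 and M5 overlap.
M4 starts after M6 ends, so nothing later overlaps M6 either.
M4 starts before M5 ends → M5 and M4 overlap.
M9 starts after M5 ends, so nothing later overlaps M5 either.
M9 starts after M4 ends, so nothing later overlaps M4 either.
M8 starts before M9 ends → M9 and M8 overlap.
M7 starts before M9 ends → M9 and M7 overlap.
M7 starts before M8 ends → M8 and M7 overlap.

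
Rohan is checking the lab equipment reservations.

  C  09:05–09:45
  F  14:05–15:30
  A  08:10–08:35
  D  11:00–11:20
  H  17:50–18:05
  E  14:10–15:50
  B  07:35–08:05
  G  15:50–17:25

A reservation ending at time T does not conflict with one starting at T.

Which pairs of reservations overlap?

Sorted by start: B, A, C, D, F, E, G, H.
A starts after B ends — done with B.
C starts after A ends — done with A.
D starts after C ends — done with C.
F starts after D ends — done with D.
E starts before F ends → F and E overlap.
G starts after F ends — done with F.
G starts exactly when E ends (back-to-back, no overlap) — done with E.
H starts after G ends.

E & F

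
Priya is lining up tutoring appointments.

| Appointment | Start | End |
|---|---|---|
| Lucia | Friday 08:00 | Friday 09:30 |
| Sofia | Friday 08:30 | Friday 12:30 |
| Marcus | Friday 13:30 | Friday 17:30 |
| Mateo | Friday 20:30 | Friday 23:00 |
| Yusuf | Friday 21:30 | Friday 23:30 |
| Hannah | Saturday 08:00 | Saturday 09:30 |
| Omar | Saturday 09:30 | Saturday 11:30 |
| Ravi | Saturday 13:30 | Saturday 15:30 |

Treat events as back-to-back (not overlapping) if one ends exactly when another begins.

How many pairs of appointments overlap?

Sorted by start: Lucia, Sofia, Marcus, Mateo, Yusuf, Hannah, Omar, Ravi.
Sofia starts before Lucia ends → Lucia and Sofia overlap.
Marcus starts after Lucia ends — done with Lucia.
Marcus starts after Sofia ends — done with Sofia.
Mateo starts after Marcus ends — done with Marcus.
Yusuf starts before Mateo ends → Mateo and Yusuf overlap.
Hannah starts after Mateo ends — done with Mateo.
Hannah starts after Yusuf ends — done with Yusuf.
Omar starts exactly when Hannah ends (back-to-back, no overlap) — done with Hannah.
Ravi starts after Omar ends.
Overlapping pairs: Lucia & Sofia, Mateo & Yusuf — 2 in total.

2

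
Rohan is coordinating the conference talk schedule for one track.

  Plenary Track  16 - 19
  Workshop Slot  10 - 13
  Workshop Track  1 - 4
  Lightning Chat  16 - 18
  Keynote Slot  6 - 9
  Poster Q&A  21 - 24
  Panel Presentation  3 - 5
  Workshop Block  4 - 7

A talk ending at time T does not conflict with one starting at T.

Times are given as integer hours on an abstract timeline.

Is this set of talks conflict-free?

No

Sorted by start: Workshop Track, Panel Presentation, Workshop Block, Keynote Slot, Workshop Slot, Lightning Chat, Plenary Track, Poster Q&A.
Panel Presentation starts before Workshop Track ends → Workshop Track and Panel Presentation overlap.
That's a conflict, so the schedule is not conflict-free.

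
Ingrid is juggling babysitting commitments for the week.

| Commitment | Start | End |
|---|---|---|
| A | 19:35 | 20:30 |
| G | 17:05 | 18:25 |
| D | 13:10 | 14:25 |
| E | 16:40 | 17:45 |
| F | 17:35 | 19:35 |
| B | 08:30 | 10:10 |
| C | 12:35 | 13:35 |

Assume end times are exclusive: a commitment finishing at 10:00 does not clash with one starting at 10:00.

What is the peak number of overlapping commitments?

3

Walk through starts and ends in time order (an end at T is processed before a start at T):
08:30 start B → 1
10:10 end B → 0
12:35 start C → 1
13:10 start D → 2
13:35 end C → 1
14:25 end D → 0
16:40 start E → 1
17:05 start G → 2
17:35 start F → 3
17:45 end E → 2
18:25 end G → 1
19:35 end F → 0
19:35 start A → 1
20:30 end A → 0
Peak is 3, at 17:35 (E, F, G).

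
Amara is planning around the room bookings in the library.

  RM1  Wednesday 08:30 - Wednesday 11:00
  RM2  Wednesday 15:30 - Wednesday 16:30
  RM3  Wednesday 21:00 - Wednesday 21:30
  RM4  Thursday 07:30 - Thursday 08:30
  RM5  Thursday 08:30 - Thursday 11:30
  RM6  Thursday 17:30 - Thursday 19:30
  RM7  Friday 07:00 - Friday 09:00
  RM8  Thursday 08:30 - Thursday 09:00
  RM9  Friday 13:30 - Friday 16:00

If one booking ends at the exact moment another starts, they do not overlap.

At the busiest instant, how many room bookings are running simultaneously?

2

Walk through starts and ends in time order (an end at T is processed before a start at T):
Wednesday 08:30 start RM1 → 1
Wednesday 11:00 end RM1 → 0
Wednesday 15:30 start RM2 → 1
Wednesday 16:30 end RM2 → 0
Wednesday 21:00 start RM3 → 1
Wednesday 21:30 end RM3 → 0
Thursday 07:30 start RM4 → 1
Thursday 08:30 end RM4 → 0
Thursday 08:30 start RM5 → 1
Thursday 08:30 start RM8 → 2
Thursday 09:00 end RM8 → 1
Thursday 11:30 end RM5 → 0
Thursday 17:30 start RM6 → 1
Thursday 19:30 end RM6 → 0
Friday 07:00 start RM7 → 1
Friday 09:00 end RM7 → 0
Friday 13:30 start RM9 → 1
Friday 16:00 end RM9 → 0
Peak is 2, at Thursday 08:30 (RM5, RM8).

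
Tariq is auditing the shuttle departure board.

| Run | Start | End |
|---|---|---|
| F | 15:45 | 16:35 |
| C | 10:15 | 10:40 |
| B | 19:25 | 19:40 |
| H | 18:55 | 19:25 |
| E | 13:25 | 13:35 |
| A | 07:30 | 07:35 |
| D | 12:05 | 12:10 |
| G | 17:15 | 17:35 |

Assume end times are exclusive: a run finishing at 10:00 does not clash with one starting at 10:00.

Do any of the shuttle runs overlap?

Sorted by start: A, C, D, E, F, G, H, B.
C starts after A ends, so A has no further overlaps.
D starts after C ends, so C has no further overlaps.
E starts after D ends, so D has no further overlaps.
F starts after E ends, so E has no further overlaps.
G starts after F ends, so F has no further overlaps.
H starts after G ends, so G has no further overlaps.
B starts exactly when H ends (back-to-back, no overlap).
Every pair is clear; the schedule has no overlaps.

No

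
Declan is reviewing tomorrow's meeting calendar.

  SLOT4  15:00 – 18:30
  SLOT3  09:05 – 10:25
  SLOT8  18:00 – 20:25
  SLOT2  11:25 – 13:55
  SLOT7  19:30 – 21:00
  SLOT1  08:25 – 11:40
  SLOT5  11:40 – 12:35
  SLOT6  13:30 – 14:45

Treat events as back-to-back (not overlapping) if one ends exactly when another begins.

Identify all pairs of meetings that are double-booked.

SLOT1 & SLOT2, SLOT1 & SLOT3, SLOT2 & SLOT5, SLOT2 & SLOT6, SLOT4 & SLOT8, SLOT7 & SLOT8

Sorted by start: SLOT1, SLOT3, SLOT2, SLOT5, SLOT6, SLOT4, SLOT8, SLOT7.
SLOT3 starts before SLOT1 ends → SLOT1 and SLOT3 overlap.
SLOT2 starts before SLOT1 ends → SLOT1 and SLOT2 overlap.
SLOT5 starts exactly when SLOT1 ends (back-to-back, no overlap), so SLOT1 has no further overlaps.
SLOT2 starts after SLOT3 ends, so SLOT3 has no further overlaps.
SLOT5 starts before SLOT2 ends → SLOT2 and SLOT5 overlap.
SLOT6 starts before SLOT2 ends → SLOT2 and SLOT6 overlap.
SLOT4 starts after SLOT2 ends, so SLOT2 has no further overlaps.
SLOT6 starts after SLOT5 ends, so SLOT5 has no further overlaps.
SLOT4 starts after SLOT6 ends, so SLOT6 has no further overlaps.
SLOT8 starts before SLOT4 ends → SLOT4 and SLOT8 overlap.
SLOT7 starts after SLOT4 ends.
SLOT7 starts before SLOT8 ends → SLOT8 and SLOT7 overlap.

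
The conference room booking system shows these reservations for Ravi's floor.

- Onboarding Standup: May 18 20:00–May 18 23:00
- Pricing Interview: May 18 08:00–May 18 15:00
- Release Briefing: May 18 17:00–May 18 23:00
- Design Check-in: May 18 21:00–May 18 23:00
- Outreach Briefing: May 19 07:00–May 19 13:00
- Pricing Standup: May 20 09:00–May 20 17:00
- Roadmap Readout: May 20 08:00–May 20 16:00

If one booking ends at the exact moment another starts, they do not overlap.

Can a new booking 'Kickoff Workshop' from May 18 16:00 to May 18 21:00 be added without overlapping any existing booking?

Pricing Interview: ends May 18 15:00 at or before Kickoff Workshop starts May 18 16:00 → clear.
Release Briefing: starts May 18 17:00 before Kickoff Workshop ends May 18 21:00, and ends May 18 23:00 after Kickoff Workshop starts May 18 16:00 → overlap.
Onboarding Standup: starts May 18 20:00 before Kickoff Workshop ends May 18 21:00, and ends May 18 23:00 after Kickoff Workshop starts May 18 16:00 → overlap.
Design Check-in: starts May 18 21:00 at or after Kickoff Workshop ends May 18 21:00 → clear.
Outreach Briefing: starts May 19 07:00 at or after Kickoff Workshop ends May 18 21:00 → clear.
Roadmap Readout: starts May 20 08:00 at or after Kickoff Workshop ends May 18 21:00 → clear.
Pricing Standup: starts May 20 09:00 at or after Kickoff Workshop ends May 18 21:00 → clear.
Kickoff Workshop overlaps Onboarding Standup, Release Briefing.

No — it overlaps Onboarding Standup, Release Briefing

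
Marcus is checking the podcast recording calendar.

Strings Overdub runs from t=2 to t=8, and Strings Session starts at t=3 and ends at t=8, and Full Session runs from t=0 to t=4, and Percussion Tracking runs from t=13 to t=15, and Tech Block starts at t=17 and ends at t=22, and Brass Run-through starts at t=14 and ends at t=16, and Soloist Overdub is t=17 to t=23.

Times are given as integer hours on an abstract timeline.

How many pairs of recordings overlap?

5

Sorted by start: Full Session, Strings Overdub, Strings Session, Percussion Tracking, Brass Run-through, Tech Block, Soloist Overdub.
Strings Overdub starts before Full Session ends → Full Session and Strings Overdub overlap.
Strings Session starts before Full Session ends → Full Session and Strings Session overlap.
Percussion Tracking starts after Full Session ends, so Full Session has no further overlaps.
Strings Session starts before Strings Overdub ends → Strings Overdub and Strings Session overlap.
Percussion Tracking starts after Strings Overdub ends, so Strings Overdub has no further overlaps.
Percussion Tracking starts after Strings Session ends, so Strings Session has no further overlaps.
Brass Run-through starts before Percussion Tracking ends → Percussion Tracking and Brass Run-through overlap.
Tech Block starts after Percussion Tracking ends, so Percussion Tracking has no further overlaps.
Tech Block starts after Brass Run-through ends, so Brass Run-through has no further overlaps.
Soloist Overdub starts before Tech Block ends → Tech Block and Soloist Overdub overlap.
Overlapping pairs: Brass Run-through & Percussion Tracking, Full Session & Strings Overdub, Full Session & Strings Session, Soloist Overdub & Tech Block, Strings Overdub & Strings Session — 5 in total.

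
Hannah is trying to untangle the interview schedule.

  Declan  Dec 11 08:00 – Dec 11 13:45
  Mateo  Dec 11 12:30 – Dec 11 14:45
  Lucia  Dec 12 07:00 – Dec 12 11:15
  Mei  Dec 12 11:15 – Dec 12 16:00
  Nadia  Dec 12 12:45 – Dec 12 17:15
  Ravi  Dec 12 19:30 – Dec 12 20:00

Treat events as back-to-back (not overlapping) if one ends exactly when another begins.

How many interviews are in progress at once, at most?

2

Walk through starts and ends in time order (an end at T is processed before a start at T):
Dec 11 08:00 start Declan → 1
Dec 11 12:30 start Mateo → 2
Dec 11 13:45 end Declan → 1
Dec 11 14:45 end Mateo → 0
Dec 12 07:00 start Lucia → 1
Dec 12 11:15 end Lucia → 0
Dec 12 11:15 start Mei → 1
Dec 12 12:45 start Nadia → 2
Dec 12 16:00 end Mei → 1
Dec 12 17:15 end Nadia → 0
Dec 12 19:30 start Ravi → 1
Dec 12 20:00 end Ravi → 0
Peak is 2, at Dec 11 12:30 (Declan, Mateo).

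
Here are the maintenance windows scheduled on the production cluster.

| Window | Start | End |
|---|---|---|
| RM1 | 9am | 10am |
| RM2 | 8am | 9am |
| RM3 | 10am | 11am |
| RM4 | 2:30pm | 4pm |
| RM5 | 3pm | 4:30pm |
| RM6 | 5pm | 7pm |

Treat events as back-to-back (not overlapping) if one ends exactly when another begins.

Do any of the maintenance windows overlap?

Two intervals overlap when each starts before the other ends.
Sorted by start: RM2, RM1, RM3, RM4, RM5, RM6.
RM1 starts exactly when RM2 ends (back-to-back, no overlap), so RM2 has no further overlaps.
RM3 starts exactly when RM1 ends (back-to-back, no overlap), so RM1 has no further overlaps.
RM4 starts after RM3 ends, so RM3 has no further overlaps.
RM5 starts before RM4 ends → RM4 and RM5 overlap.
That's a conflict, so the schedule is not conflict-free.

Yes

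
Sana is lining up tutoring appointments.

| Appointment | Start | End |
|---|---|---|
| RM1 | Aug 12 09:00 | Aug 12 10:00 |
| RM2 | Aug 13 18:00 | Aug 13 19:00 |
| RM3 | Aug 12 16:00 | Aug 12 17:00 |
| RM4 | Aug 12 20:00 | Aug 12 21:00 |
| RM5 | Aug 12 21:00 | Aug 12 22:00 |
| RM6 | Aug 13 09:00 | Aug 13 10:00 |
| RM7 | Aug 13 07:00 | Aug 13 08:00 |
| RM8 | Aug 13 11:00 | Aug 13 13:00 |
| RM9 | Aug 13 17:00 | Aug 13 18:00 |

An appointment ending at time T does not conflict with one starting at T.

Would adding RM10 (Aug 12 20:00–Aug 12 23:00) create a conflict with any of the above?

RM1: ends Aug 12 10:00 at or before RM10 starts Aug 12 20:00 → clear.
RM3: ends Aug 12 17:00 at or before RM10 starts Aug 12 20:00 → clear.
RM4: starts Aug 12 20:00 before RM10 ends Aug 12 23:00, and ends Aug 12 21:00 after RM10 starts Aug 12 20:00 → overlap.
RM5: starts Aug 12 21:00 before RM10 ends Aug 12 23:00, and ends Aug 12 22:00 after RM10 starts Aug 12 20:00 → overlap.
RM7: starts Aug 13 07:00 at or after RM10 ends Aug 12 23:00 → clear.
RM6: starts Aug 13 09:00 at or after RM10 ends Aug 12 23:00 → clear.
RM8: starts Aug 13 11:00 at or after RM10 ends Aug 12 23:00 → clear.
RM9: starts Aug 13 17:00 at or after RM10 ends Aug 12 23:00 → clear.
RM2: starts Aug 13 18:00 at or after RM10 ends Aug 12 23:00 → clear.
RM10 overlaps RM4, RM5.

Yes — it overlaps RM4, RM5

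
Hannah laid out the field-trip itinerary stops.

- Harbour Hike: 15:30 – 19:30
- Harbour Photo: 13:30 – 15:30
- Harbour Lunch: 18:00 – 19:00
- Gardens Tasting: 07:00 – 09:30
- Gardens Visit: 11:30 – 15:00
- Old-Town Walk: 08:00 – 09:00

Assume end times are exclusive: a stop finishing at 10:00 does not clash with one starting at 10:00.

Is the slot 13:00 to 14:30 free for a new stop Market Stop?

No — it overlaps Gardens Visit, Harbour Photo

Gardens Tasting: ends 09:30 at or before Market Stop starts 13:00 → clear.
Old-Town Walk: ends 09:00 at or before Market Stop starts 13:00 → clear.
Gardens Visit: starts 11:30 before Market Stop ends 14:30, and ends 15:00 after Market Stop starts 13:00 → overlap.
Harbour Photo: starts 13:30 before Market Stop ends 14:30, and ends 15:30 after Market Stop starts 13:00 → overlap.
Harbour Hike: starts 15:30 at or after Market Stop ends 14:30 → clear.
Harbour Lunch: starts 18:00 at or after Market Stop ends 14:30 → clear.
Market Stop overlaps Gardens Visit, Harbour Photo.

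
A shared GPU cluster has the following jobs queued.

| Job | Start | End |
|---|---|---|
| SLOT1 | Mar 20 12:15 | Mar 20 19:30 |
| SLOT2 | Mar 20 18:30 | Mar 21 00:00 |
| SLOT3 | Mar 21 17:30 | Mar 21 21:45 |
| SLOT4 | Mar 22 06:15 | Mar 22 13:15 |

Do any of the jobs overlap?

Yes

Two intervals overlap when each starts before the other ends.
Sorted by start: SLOT1, SLOT2, SLOT3, SLOT4.
SLOT2 starts before SLOT1 ends → SLOT1 and SLOT2 overlap.
That's a conflict, so the schedule is not conflict-free.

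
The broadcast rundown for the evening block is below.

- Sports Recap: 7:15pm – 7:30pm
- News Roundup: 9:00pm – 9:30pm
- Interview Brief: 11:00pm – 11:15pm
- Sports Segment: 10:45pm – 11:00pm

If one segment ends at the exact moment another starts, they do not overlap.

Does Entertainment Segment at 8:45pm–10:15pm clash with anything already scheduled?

Yes — it overlaps News Roundup

Sports Recap: ends 7:30pm at or before Entertainment Segment starts 8:45pm → clear.
News Roundup: starts 9:00pm before Entertainment Segment ends 10:15pm, and ends 9:30pm after Entertainment Segment starts 8:45pm → overlap.
Sports Segment: starts 10:45pm at or after Entertainment Segment ends 10:15pm → clear.
Interview Brief: starts 11:00pm at or after Entertainment Segment ends 10:15pm → clear.
Entertainment Segment overlaps News Roundup.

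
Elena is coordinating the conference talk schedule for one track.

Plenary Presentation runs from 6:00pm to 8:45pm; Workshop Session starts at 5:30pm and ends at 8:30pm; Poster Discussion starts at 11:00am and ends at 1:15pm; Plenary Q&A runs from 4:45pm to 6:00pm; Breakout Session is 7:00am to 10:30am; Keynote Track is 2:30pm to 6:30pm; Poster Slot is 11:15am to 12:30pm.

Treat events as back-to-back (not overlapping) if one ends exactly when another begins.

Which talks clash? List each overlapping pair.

Check each pair: they overlap iff neither finishes before the other starts.
Sorted by start: Breakout Session, Poster Discussion, Poster Slot, Keynote Track, Plenary Q&A, Workshop Session, Plenary Presentation.
Poster Discussion starts after Breakout Session ends, so nothing later overlaps Breakout Session either.
Poster Slot starts before Poster Discussion ends → Poster Discussion and Poster Slot overlap.
Keynote Track starts after Poster Discussion ends, so nothing later overlaps Poster Discussion either.
Keynote Track starts after Poster Slot ends, so nothing later overlaps Poster Slot either.
Plenary Q&A starts before Keynote Track ends → Keynote Track and Plenary Q&A overlap.
Workshop Session starts before Keynote Track ends → Keynote Track and Workshop Session overlap.
Plenary Presentation starts before Keynote Track ends → Keynote Track and Plenary Presentation overlap.
Workshop Session starts before Plenary Q&A ends → Plenary Q&A and Workshop Session overlap.
Plenary Presentation starts exactly when Plenary Q&A ends (back-to-back, no overlap).
Plenary Presentation starts before Workshop Session ends → Workshop Session and Plenary Presentation overlap.

Keynote Track & Plenary Presentation, Keynote Track & Plenary Q&A, Keynote Track & Workshop Session, Plenary Presentation & Workshop Session, Plenary Q&A & Workshop Session, Poster Discussion & Poster Slot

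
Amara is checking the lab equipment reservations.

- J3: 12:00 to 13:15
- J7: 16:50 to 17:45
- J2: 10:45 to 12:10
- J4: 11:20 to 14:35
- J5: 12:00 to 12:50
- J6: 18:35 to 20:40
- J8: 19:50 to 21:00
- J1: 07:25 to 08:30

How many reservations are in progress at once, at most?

Sweep the timeline, counting +1 at each start and −1 at each end (ends before starts at a tie):
07:25 start J1 → 1
08:30 end J1 → 0
10:45 start J2 → 1
11:20 start J4 → 2
12:00 start J3 → 3
12:00 start J5 → 4
12:10 end J2 → 3
12:50 end J5 → 2
13:15 end J3 → 1
14:35 end J4 → 0
16:50 start J7 → 1
17:45 end J7 → 0
18:35 start J6 → 1
19:50 start J8 → 2
20:40 end J6 → 1
21:00 end J8 → 0
Peak is 4, at 12:00 (J2, J3, J4, J5).

4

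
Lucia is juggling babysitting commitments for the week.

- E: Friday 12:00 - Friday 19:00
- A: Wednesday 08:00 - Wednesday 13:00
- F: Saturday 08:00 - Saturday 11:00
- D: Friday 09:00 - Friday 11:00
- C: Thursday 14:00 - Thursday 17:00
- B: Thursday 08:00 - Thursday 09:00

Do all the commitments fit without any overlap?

Two intervals overlap when each starts before the other ends.
Sorted by start: A, B, C, D, E, F.
B starts after A ends, so A has no further overlaps.
C starts after B ends, so B has no further overlaps.
D starts after C ends, so C has no further overlaps.
E starts after D ends, so D has no further overlaps.
F starts after E ends.
Every pair is clear; the schedule has no overlaps.

Yes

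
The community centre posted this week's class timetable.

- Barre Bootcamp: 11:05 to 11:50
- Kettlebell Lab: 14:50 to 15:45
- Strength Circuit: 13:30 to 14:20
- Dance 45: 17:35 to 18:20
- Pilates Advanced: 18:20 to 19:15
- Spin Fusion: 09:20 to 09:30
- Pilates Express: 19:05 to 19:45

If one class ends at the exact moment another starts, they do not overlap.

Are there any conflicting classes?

Yes

Sorted by start: Spin Fusion, Barre Bootcamp, Strength Circuit, Kettlebell Lab, Dance 45, Pilates Advanced, Pilates Express.
Barre Bootcamp starts after Spin Fusion ends, so Spin Fusion has no further overlaps.
Strength Circuit starts after Barre Bootcamp ends, so Barre Bootcamp has no further overlaps.
Kettlebell Lab starts after Strength Circuit ends, so Strength Circuit has no further overlaps.
Dance 45 starts after Kettlebell Lab ends, so Kettlebell Lab has no further overlaps.
Pilates Advanced starts exactly when Dance 45 ends (back-to-back, no overlap), so Dance 45 has no further overlaps.
Pilates Express starts before Pilates Advanced ends → Pilates Advanced and Pilates Express overlap.
That's a conflict, so the schedule is not conflict-free.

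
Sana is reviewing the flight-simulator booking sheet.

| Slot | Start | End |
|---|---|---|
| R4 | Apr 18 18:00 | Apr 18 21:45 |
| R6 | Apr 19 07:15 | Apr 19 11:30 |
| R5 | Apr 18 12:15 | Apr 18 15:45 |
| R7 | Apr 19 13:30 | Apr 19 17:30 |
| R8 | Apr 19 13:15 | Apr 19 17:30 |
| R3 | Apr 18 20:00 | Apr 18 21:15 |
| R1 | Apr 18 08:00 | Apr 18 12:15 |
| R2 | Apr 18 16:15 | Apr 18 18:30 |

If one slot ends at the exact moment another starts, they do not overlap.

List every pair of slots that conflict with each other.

Sorted by start: R1, R5, R2, R4, R3, R6, R8, R7.
R5 starts exactly when R1 ends (back-to-back, no overlap); R1 is clear from here.
R2 starts after R5 ends; R5 is clear from here.
R4 starts before R2 ends → R2 and R4 overlap.
R3 starts after R2 ends; R2 is clear from here.
R3 starts before R4 ends → R4 and R3 overlap.
R6 starts after R4 ends; R4 is clear from here.
R6 starts after R3 ends; R3 is clear from here.
R8 starts after R6 ends; R6 is clear from here.
R7 starts before R8 ends → R8 and R7 overlap.

R2 & R4, R3 & R4, R7 & R8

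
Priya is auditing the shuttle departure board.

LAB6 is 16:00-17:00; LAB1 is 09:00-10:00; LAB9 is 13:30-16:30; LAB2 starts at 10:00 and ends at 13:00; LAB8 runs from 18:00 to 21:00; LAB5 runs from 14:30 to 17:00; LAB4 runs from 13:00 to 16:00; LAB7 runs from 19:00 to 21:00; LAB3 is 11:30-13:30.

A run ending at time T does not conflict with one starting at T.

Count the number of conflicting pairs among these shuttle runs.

Two intervals overlap when each starts before the other ends.
Sorted by start: LAB1, LAB2, LAB3, LAB4, LAB9, LAB5, LAB6, LAB8, LAB7.
LAB2 starts exactly when LAB1 ends (back-to-back, no overlap); LAB1 is clear from here.
LAB3 starts before LAB2 ends → LAB2 and LAB3 overlap.
LAB4 starts exactly when LAB2 ends (back-to-back, no overlap); LAB2 is clear from here.
LAB4 starts before LAB3 ends → LAB3 and LAB4 overlap.
LAB9 starts exactly when LAB3 ends (back-to-back, no overlap); LAB3 is clear from here.
LAB9 starts before LAB4 ends → LAB4 and LAB9 overlap.
LAB5 starts before LAB4 ends → LAB4 and LAB5 overlap.
LAB6 starts exactly when LAB4 ends (back-to-back, no overlap); LAB4 is clear from here.
LAB5 starts before LAB9 ends → LAB9 and LAB5 overlap.
LAB6 starts before LAB9 ends → LAB9 and LAB6 overlap.
LAB8 starts after LAB9 ends; LAB9 is clear from here.
LAB6 starts before LAB5 ends → LAB5 and LAB6 overlap.
LAB8 starts after LAB5 ends; LAB5 is clear from here.
LAB8 starts after LAB6 ends; LAB6 is clear from here.
LAB7 starts before LAB8 ends → LAB8 and LAB7 overlap.
Overlapping pairs: LAB2 & LAB3, LAB3 & LAB4, LAB4 & LAB5, LAB4 & LAB9, LAB5 & LAB6, LAB5 & LAB9, LAB6 & LAB9, LAB7 & LAB8 — 8 in total.

8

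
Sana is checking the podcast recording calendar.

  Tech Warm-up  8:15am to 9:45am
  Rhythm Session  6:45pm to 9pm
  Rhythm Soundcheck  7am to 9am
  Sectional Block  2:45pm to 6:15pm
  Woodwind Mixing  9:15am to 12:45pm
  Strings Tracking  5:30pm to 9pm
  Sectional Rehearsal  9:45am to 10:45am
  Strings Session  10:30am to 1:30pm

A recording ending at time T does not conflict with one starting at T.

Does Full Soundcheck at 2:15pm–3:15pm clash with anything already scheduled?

Rhythm Soundcheck: ends 9am at or before Full Soundcheck starts 2:15pm → clear.
Tech Warm-up: ends 9:45am at or before Full Soundcheck starts 2:15pm → clear.
Woodwind Mixing: ends 12:45pm at or before Full Soundcheck starts 2:15pm → clear.
Sectional Rehearsal: ends 10:45am at or before Full Soundcheck starts 2:15pm → clear.
Strings Session: ends 1:30pm at or before Full Soundcheck starts 2:15pm → clear.
Sectional Block: starts 2:45pm before Full Soundcheck ends 3:15pm, and ends 6:15pm after Full Soundcheck starts 2:15pm → overlap.
Strings Tracking: starts 5:30pm at or after Full Soundcheck ends 3:15pm → clear.
Rhythm Session: starts 6:45pm at or after Full Soundcheck ends 3:15pm → clear.
Full Soundcheck overlaps Sectional Block.

Yes — it overlaps Sectional Block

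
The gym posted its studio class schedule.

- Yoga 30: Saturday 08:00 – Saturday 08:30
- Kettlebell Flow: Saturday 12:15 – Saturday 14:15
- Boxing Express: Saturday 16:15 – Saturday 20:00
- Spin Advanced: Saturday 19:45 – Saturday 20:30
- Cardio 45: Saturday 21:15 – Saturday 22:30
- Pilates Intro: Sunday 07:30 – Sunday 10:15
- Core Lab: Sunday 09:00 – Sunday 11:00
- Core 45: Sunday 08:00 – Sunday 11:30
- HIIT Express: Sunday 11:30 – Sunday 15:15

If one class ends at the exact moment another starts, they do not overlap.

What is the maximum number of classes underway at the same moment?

3

Sweep the timeline, counting +1 at each start and −1 at each end (ends before starts at a tie):
Saturday 08:00 start Yoga 30 → 1
Saturday 08:30 end Yoga 30 → 0
Saturday 12:15 start Kettlebell Flow → 1
Saturday 14:15 end Kettlebell Flow → 0
Saturday 16:15 start Boxing Express → 1
Saturday 19:45 start Spin Advanced → 2
Saturday 20:00 end Boxing Express → 1
Saturday 20:30 end Spin Advanced → 0
Saturday 21:15 start Cardio 45 → 1
Saturday 22:30 end Cardio 45 → 0
Sunday 07:30 start Pilates Intro → 1
Sunday 08:00 start Core 45 → 2
Sunday 09:00 start Core Lab → 3
Sunday 10:15 end Pilates Intro → 2
Sunday 11:00 end Core Lab → 1
Sunday 11:30 end Core 45 → 0
Sunday 11:30 start HIIT Express → 1
Sunday 15:15 end HIIT Express → 0
Peak is 3, at Sunday 09:00 (Core 45, Core Lab, Pilates Intro).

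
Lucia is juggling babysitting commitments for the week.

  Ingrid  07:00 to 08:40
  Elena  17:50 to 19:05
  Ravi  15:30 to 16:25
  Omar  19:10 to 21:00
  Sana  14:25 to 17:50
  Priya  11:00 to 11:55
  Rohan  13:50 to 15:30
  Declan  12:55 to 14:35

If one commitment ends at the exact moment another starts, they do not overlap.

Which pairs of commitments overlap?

Declan & Rohan, Declan & Sana, Ravi & Sana, Rohan & Sana

Sorted by start: Ingrid, Priya, Declan, Rohan, Sana, Ravi, Elena, Omar.
Priya starts after Ingrid ends, so Ingrid has no further overlaps.
Declan starts after Priya ends, so Priya has no further overlaps.
Rohan starts before Declan ends → Declan and Rohan overlap.
Sana starts before Declan ends → Declan and Sana overlap.
Ravi starts after Declan ends, so Declan has no further overlaps.
Sana starts before Rohan ends → Rohan and Sana overlap.
Ravi starts exactly when Rohan ends (back-to-back, no overlap), so Rohan has no further overlaps.
Ravi starts before Sana ends → Sana and Ravi overlap.
Elena starts exactly when Sana ends (back-to-back, no overlap), so Sana has no further overlaps.
Elena starts after Ravi ends, so Ravi has no further overlaps.
Omar starts after Elena ends.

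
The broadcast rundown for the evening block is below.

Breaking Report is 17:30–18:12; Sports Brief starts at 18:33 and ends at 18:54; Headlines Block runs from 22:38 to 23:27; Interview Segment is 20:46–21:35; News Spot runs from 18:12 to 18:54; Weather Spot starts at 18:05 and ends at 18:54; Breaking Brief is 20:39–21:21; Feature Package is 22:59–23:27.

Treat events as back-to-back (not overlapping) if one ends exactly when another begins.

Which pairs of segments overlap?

Sorted by start: Breaking Report, Weather Spot, News Spot, Sports Brief, Breaking Brief, Interview Segment, Headlines Block, Feature Package.
Weather Spot starts before Breaking Report ends → Breaking Report and Weather Spot overlap.
News Spot starts exactly when Breaking Report ends (back-to-back, no overlap), so Breaking Report has no further overlaps.
News Spot starts before Weather Spot ends → Weather Spot and News Spot overlap.
Sports Brief starts before Weather Spot ends → Weather Spot and Sports Brief overlap.
Breaking Brief starts after Weather Spot ends, so Weather Spot has no further overlaps.
Sports Brief starts before News Spot ends → News Spot and Sports Brief overlap.
Breaking Brief starts after News Spot ends, so News Spot has no further overlaps.
Breaking Brief starts after Sports Brief ends, so Sports Brief has no further overlaps.
Interview Segment starts before Breaking Brief ends → Breaking Brief and Interview Segment overlap.
Headlines Block starts after Breaking Brief ends, so Breaking Brief has no further overlaps.
Headlines Block starts after Interview Segment ends, so Interview Segment has no further overlaps.
Feature Package starts before Headlines Block ends → Headlines Block and Feature Package overlap.

Breaking Brief & Interview Segment, Breaking Report & Weather Spot, Feature Package & Headlines Block, News Spot & Sports Brief, News Spot & Weather Spot, Sports Brief & Weather Spot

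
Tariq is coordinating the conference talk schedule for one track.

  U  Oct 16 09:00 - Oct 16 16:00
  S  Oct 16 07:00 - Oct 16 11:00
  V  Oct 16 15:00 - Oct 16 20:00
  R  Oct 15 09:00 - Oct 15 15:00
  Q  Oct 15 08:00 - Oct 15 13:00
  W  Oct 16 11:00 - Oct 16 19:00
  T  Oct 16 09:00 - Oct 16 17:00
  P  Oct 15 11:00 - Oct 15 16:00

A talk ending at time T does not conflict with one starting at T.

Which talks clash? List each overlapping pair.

P & Q, P & R, Q & R, S & T, S & U, T & U, T & V, T & W, U & V, U & W, V & W

Sorted by start: Q, R, P, S, T, U, W, V.
R starts before Q ends → Q and R overlap.
P starts before Q ends → Q and P overlap.
S starts after Q ends; Q is clear from here.
P starts before R ends → R and P overlap.
S starts after R ends; R is clear from here.
S starts after P ends; P is clear from here.
T starts before S ends → S and T overlap.
U starts before S ends → S and U overlap.
W starts exactly when S ends (back-to-back, no overlap); S is clear from here.
U starts before T ends → T and U overlap.
W starts before T ends → T and W overlap.
V starts before T ends → T and V overlap.
W starts before U ends → U and W overlap.
V starts before U ends → U and V overlap.
V starts before W ends → W and V overlap.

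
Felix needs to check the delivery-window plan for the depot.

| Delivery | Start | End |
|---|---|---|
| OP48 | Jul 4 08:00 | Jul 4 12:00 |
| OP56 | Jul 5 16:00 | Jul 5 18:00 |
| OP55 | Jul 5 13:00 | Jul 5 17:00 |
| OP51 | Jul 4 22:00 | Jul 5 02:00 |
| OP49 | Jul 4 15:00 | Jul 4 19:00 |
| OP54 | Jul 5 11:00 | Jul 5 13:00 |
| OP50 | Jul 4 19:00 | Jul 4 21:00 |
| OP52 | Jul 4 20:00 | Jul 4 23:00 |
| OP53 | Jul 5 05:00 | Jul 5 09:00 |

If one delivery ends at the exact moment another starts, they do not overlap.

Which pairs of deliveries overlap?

OP50 & OP52, OP51 & OP52, OP55 & OP56

Sorted by start: OP48, OP49, OP50, OP52, OP51, OP53, OP54, OP55, OP56.
OP49 starts after OP48 ends, so nothing later overlaps OP48 either.
OP50 starts exactly when OP49 ends (back-to-back, no overlap), so nothing later overlaps OP49 either.
OP52 starts before OP50 ends → OP50 and OP52 overlap.
OP51 starts after OP50 ends, so nothing later overlaps OP50 either.
OP51 starts before OP52 ends → OP52 and OP51 overlap.
OP53 starts after OP52 ends, so nothing later overlaps OP52 either.
OP53 starts after OP51 ends, so nothing later overlaps OP51 either.
OP54 starts after OP53 ends, so nothing later overlaps OP53 either.
OP55 starts exactly when OP54 ends (back-to-back, no overlap), so nothing later overlaps OP54 either.
OP56 starts before OP55 ends → OP55 and OP56 overlap.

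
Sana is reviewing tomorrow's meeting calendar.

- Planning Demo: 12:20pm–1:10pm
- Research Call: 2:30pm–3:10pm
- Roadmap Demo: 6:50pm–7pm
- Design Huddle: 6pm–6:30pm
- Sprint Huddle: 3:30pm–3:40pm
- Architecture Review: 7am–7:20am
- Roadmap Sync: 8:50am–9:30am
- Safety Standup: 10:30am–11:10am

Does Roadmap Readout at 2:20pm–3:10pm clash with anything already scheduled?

Yes — it overlaps Research Call

Architecture Review: ends 7:20am at or before Roadmap Readout starts 2:20pm → clear.
Roadmap Sync: ends 9:30am at or before Roadmap Readout starts 2:20pm → clear.
Safety Standup: ends 11:10am at or before Roadmap Readout starts 2:20pm → clear.
Planning Demo: ends 1:10pm at or before Roadmap Readout starts 2:20pm → clear.
Research Call: starts 2:30pm before Roadmap Readout ends 3:10pm, and ends 3:10pm after Roadmap Readout starts 2:20pm → overlap.
Sprint Huddle: starts 3:30pm at or after Roadmap Readout ends 3:10pm → clear.
Design Huddle: starts 6pm at or after Roadmap Readout ends 3:10pm → clear.
Roadmap Demo: starts 6:50pm at or after Roadmap Readout ends 3:10pm → clear.
Roadmap Readout overlaps Research Call.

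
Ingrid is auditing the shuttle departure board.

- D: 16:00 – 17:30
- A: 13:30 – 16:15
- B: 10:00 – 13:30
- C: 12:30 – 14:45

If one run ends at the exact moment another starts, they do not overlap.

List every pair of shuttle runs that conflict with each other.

A & C, A & D, B & C

Sorted by start: B, C, A, D.
C starts before B ends → B and C overlap.
A starts exactly when B ends (back-to-back, no overlap); B is clear from here.
A starts before C ends → C and A overlap.
D starts after C ends.
D starts before A ends → A and D overlap.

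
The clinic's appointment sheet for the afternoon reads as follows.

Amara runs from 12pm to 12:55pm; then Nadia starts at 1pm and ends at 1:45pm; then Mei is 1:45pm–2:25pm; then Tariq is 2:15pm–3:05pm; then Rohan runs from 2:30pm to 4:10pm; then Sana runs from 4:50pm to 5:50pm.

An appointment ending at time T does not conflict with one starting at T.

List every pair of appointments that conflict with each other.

Sorted by start: Amara, Nadia, Mei, Tariq, Rohan, Sana.
Nadia starts after Amara ends, so nothing later overlaps Amara either.
Mei starts exactly when Nadia ends (back-to-back, no overlap), so nothing later overlaps Nadia either.
Tariq starts before Mei ends → Mei and Tariq overlap.
Rohan starts after Mei ends, so nothing later overlaps Mei either.
Rohan starts before Tariq ends → Tariq and Rohan overlap.
Sana starts after Tariq ends.
Sana starts after Rohan ends.

Mei & Tariq, Rohan & Tariq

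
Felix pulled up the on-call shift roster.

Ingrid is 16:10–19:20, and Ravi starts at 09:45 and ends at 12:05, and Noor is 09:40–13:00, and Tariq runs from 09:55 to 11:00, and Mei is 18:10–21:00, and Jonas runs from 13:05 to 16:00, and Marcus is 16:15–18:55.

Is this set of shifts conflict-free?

Sorted by start: Noor, Ravi, Tariq, Jonas, Ingrid, Marcus, Mei.
Ravi starts before Noor ends → Noor and Ravi overlap.
That's a conflict, so the schedule is not conflict-free.

No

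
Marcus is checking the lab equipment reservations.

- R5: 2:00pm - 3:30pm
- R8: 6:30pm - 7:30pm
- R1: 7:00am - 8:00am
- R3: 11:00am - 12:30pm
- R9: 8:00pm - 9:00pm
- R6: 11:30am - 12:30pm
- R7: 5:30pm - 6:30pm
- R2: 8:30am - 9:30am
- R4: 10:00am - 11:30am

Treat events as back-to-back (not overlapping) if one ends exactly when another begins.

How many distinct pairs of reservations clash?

Sorted by start: R1, R2, R4, R3, R6, R5, R7, R8, R9.
R2 starts after R1 ends; R1 is clear from here.
R4 starts after R2 ends; R2 is clear from here.
R3 starts before R4 ends → R4 and R3 overlap.
R6 starts exactly when R4 ends (back-to-back, no overlap); R4 is clear from here.
R6 starts before R3 ends → R3 and R6 overlap.
R5 starts after R3 ends; R3 is clear from here.
R5 starts after R6 ends; R6 is clear from here.
R7 starts after R5 ends; R5 is clear from here.
R8 starts exactly when R7 ends (back-to-back, no overlap); R7 is clear from here.
R9 starts after R8 ends.
Overlapping pairs: R3 & R4, R3 & R6 — 2 in total.

2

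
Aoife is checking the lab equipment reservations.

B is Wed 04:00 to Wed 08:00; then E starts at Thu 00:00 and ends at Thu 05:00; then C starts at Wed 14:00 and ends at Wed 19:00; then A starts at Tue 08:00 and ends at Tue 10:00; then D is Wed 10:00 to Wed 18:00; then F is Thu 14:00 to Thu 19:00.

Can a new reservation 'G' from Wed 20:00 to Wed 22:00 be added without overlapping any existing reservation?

Yes — the slot is free

A: ends Tue 10:00 at or before G starts Wed 20:00 → clear.
B: ends Wed 08:00 at or before G starts Wed 20:00 → clear.
D: ends Wed 18:00 at or before G starts Wed 20:00 → clear.
C: ends Wed 19:00 at or before G starts Wed 20:00 → clear.
E: starts Thu 00:00 at or after G ends Wed 22:00 → clear.
F: starts Thu 14:00 at or after G ends Wed 22:00 → clear.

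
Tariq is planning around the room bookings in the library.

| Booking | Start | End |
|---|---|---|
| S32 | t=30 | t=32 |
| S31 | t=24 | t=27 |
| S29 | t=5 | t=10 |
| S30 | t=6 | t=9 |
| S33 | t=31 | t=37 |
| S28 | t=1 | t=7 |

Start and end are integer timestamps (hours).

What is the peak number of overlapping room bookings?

3

Sort all start/end points and keep a running count:
t=1 start S28 → 1
t=5 start S29 → 2
t=6 start S30 → 3
t=7 end S28 → 2
t=9 end S30 → 1
t=10 end S29 → 0
t=24 start S31 → 1
t=27 end S31 → 0
t=30 start S32 → 1
t=31 start S33 → 2
t=32 end S32 → 1
t=37 end S33 → 0
Peak is 3, at t=6 (S28, S29, S30).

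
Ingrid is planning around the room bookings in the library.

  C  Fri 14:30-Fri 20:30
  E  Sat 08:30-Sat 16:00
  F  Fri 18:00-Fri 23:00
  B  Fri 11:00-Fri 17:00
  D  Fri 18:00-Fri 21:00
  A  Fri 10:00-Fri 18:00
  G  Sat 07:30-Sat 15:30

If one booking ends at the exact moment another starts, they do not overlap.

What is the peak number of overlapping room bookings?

3

Sweep the timeline, counting +1 at each start and −1 at each end (ends before starts at a tie):
Fri 10:00 start A → 1
Fri 11:00 start B → 2
Fri 14:30 start C → 3
Fri 17:00 end B → 2
Fri 18:00 end A → 1
Fri 18:00 start D → 2
Fri 18:00 start F → 3
Fri 20:30 end C → 2
Fri 21:00 end D → 1
Fri 23:00 end F → 0
Sat 07:30 start G → 1
Sat 08:30 start E → 2
Sat 15:30 end G → 1
Sat 16:00 end E → 0
Peak is 3, at Fri 14:30 (A, B, C).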